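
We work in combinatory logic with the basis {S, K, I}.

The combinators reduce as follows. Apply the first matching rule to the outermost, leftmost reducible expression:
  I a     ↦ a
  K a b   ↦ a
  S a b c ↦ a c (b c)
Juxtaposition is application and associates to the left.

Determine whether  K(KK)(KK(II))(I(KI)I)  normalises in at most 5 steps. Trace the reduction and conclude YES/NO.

  start: K(KK)(KK(II))(I(KI)I)
  [1] KK(I(KI)I)
  [2] K

Answer: YES — reaches normal form K in 2 ≤ 5 steps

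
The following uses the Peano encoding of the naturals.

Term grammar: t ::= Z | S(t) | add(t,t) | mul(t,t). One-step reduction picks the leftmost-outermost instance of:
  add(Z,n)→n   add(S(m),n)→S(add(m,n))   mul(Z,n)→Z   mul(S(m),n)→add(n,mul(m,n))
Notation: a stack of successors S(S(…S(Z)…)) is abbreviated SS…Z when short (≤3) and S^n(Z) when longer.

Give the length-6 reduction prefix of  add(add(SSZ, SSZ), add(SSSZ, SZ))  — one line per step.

Answer: after 6 steps: S(S(S(add(SZ, add(SSSZ, SZ)))))

Derivation:
  start: add(add(SSZ, SSZ), add(SSSZ, SZ))
  [1] add(S(add(SZ, SSZ)), add(SSSZ, SZ))
  [2] S(add(add(SZ, SSZ), add(SSSZ, SZ)))
  [3] S(add(S(add(Z, SSZ)), add(SSSZ, SZ)))
  [4] S(S(add(add(Z, SSZ), add(SSSZ, SZ))))
  [5] S(S(add(SSZ, add(SSSZ, SZ))))
  [6] S(S(S(add(SZ, add(SSSZ, SZ)))))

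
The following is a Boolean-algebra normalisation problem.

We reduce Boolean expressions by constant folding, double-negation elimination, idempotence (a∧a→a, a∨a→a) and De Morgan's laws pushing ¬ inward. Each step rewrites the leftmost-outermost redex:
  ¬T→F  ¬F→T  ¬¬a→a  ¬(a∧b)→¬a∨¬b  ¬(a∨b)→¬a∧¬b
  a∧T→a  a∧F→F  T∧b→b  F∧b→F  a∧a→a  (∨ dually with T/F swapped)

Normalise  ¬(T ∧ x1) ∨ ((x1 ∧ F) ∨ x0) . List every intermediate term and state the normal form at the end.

Answer: normal form = ¬x1 ∨ x0  (in 5 steps)

Reduction:
  start: ¬(T ∧ x1) ∨ ((x1 ∧ F) ∨ x0)
  [1] (¬T ∨ ¬x1) ∨ ((x1 ∧ F) ∨ x0)
  [2] (F ∨ ¬x1) ∨ ((x1 ∧ F) ∨ x0)
  [3] ¬x1 ∨ ((x1 ∧ F) ∨ x0)
  [4] ¬x1 ∨ (F ∨ x0)
  [5] ¬x1 ∨ x0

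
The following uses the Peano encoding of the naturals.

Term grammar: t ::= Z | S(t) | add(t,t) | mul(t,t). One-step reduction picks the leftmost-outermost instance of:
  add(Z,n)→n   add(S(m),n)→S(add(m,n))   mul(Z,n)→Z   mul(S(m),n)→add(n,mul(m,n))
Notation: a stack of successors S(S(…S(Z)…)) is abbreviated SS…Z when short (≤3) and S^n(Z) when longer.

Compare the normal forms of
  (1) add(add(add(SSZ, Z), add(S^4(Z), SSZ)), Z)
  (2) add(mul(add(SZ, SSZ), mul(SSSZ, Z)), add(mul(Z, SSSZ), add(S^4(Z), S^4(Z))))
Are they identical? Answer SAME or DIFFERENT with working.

Term A:
  start: add(add(add(SSZ, Z), add(S^4(Z), SSZ)), Z)
  →1  add(add(S(add(SZ, Z)), add(S^4(Z), SSZ)), Z)
  →2  add(S(add(add(SZ, Z), add(S^4(Z), SSZ))), Z)
  →3  S(add(add(add(SZ, Z), add(S^4(Z), SSZ)), Z))
  →4  S(add(add(S(add(Z, Z)), add(S^4(Z), SSZ)), Z))
  →5  S(add(S(add(add(Z, Z), add(S^4(Z), SSZ))), Z))
  →6  S(S(add(add(add(Z, Z), add(S^4(Z), SSZ)), Z)))
  →7  S(S(add(add(Z, add(S^4(Z), SSZ)), Z)))
  →8  S(S(add(add(S^4(Z), SSZ), Z)))
  →9  S(S(add(S(add(SSSZ, SSZ)), Z)))
  →10  S(S(S(add(add(SSSZ, SSZ), Z))))
  →11  S(S(S(add(S(add(SSZ, SSZ)), Z))))
  →12  S(S(S(S(add(add(SSZ, SSZ), Z)))))
  →13  S(S(S(S(add(S(add(SZ, SSZ)), Z)))))
  →14  S(S(S(S(S(add(add(SZ, SSZ), Z))))))
  →15  S(S(S(S(S(add(S(add(Z, SSZ)), Z))))))
  →16  S(S(S(S(S(S(add(add(Z, SSZ), Z)))))))
  →17  S(S(S(S(S(S(add(SSZ, Z)))))))
  →18  S(S(S(S(S(S(S(add(SZ, Z))))))))
  →19  S(S(S(S(S(S(S(S(add(Z, Z)))))))))
  →20  S^8(Z)

Term B:
  start: add(mul(add(SZ, SSZ), mul(SSSZ, Z)), add(mul(Z, SSSZ), add(S^4(Z), S^4(Z))))
  →1  add(mul(S(add(Z, SSZ)), mul(SSSZ, Z)), add(mul(Z, SSSZ), add(S^4(Z), S^4(Z))))
  →2  add(add(mul(SSSZ, Z), mul(add(Z, SSZ), mul(SSSZ, Z))), add(mul(Z, SSSZ), add(S^4(Z), S^4(Z))))
  →3  add(add(add(Z, mul(SSZ, Z)), mul(add(Z, SSZ), mul(SSSZ, Z))), add(mul(Z, SSSZ), add(S^4(Z), S^4(Z))))
  →4  add(add(mul(SSZ, Z), mul(add(Z, SSZ), mul(SSSZ, Z))), add(mul(Z, SSSZ), add(S^4(Z), S^4(Z))))
  →5  add(add(add(Z, mul(SZ, Z)), mul(add(Z, SSZ), mul(SSSZ, Z))), add(mul(Z, SSSZ), add(S^4(Z), S^4(Z))))
  →6  add(add(mul(SZ, Z), mul(add(Z, SSZ), mul(SSSZ, Z))), add(mul(Z, SSSZ), add(S^4(Z), S^4(Z))))
  →7  add(add(add(Z, mul(Z, Z)), mul(add(Z, SSZ), mul(SSSZ, Z))), add(mul(Z, SSSZ), add(S^4(Z), S^4(Z))))
  →8  add(add(mul(Z, Z), mul(add(Z, SSZ), mul(SSSZ, Z))), add(mul(Z, SSSZ), add(S^4(Z), S^4(Z))))
  →9  add(add(Z, mul(add(Z, SSZ), mul(SSSZ, Z))), add(mul(Z, SSSZ), add(S^4(Z), S^4(Z))))
  →10  add(mul(add(Z, SSZ), mul(SSSZ, Z)), add(mul(Z, SSSZ), add(S^4(Z), S^4(Z))))
  →11  add(mul(SSZ, mul(SSSZ, Z)), add(mul(Z, SSSZ), add(S^4(Z), S^4(Z))))
  →12  add(add(mul(SSSZ, Z), mul(SZ, mul(SSSZ, Z))), add(mul(Z, SSSZ), add(S^4(Z), S^4(Z))))
  →13  add(add(add(Z, mul(SSZ, Z)), mul(SZ, mul(SSSZ, Z))), add(mul(Z, SSSZ), add(S^4(Z), S^4(Z))))
  →14  add(add(mul(SSZ, Z), mul(SZ, mul(SSSZ, Z))), add(mul(Z, SSSZ), add(S^4(Z), S^4(Z))))
  →15  add(add(add(Z, mul(SZ, Z)), mul(SZ, mul(SSSZ, Z))), add(mul(Z, SSSZ), add(S^4(Z), S^4(Z))))
  →16  add(add(mul(SZ, Z), mul(SZ, mul(SSSZ, Z))), add(mul(Z, SSSZ), add(S^4(Z), S^4(Z))))
  →17  add(add(add(Z, mul(Z, Z)), mul(SZ, mul(SSSZ, Z))), add(mul(Z, SSSZ), add(S^4(Z), S^4(Z))))
  →18  add(add(mul(Z, Z), mul(SZ, mul(SSSZ, Z))), add(mul(Z, SSSZ), add(S^4(Z), S^4(Z))))
  →19  add(add(Z, mul(SZ, mul(SSSZ, Z))), add(mul(Z, SSSZ), add(S^4(Z), S^4(Z))))
  →20  add(mul(SZ, mul(SSSZ, Z)), add(mul(Z, SSSZ), add(S^4(Z), S^4(Z))))
  →21  add(add(mul(SSSZ, Z), mul(Z, mul(SSSZ, Z))), add(mul(Z, SSSZ), add(S^4(Z), S^4(Z))))
  →22  add(add(add(Z, mul(SSZ, Z)), mul(Z, mul(SSSZ, Z))), add(mul(Z, SSSZ), add(S^4(Z), S^4(Z))))
  →23  add(add(mul(SSZ, Z), mul(Z, mul(SSSZ, Z))), add(mul(Z, SSSZ), add(S^4(Z), S^4(Z))))
  →24  add(add(add(Z, mul(SZ, Z)), mul(Z, mul(SSSZ, Z))), add(mul(Z, SSSZ), add(S^4(Z), S^4(Z))))
  →25  add(add(mul(SZ, Z), mul(Z, mul(SSSZ, Z))), add(mul(Z, SSSZ), add(S^4(Z), S^4(Z))))
  →26  add(add(add(Z, mul(Z, Z)), mul(Z, mul(SSSZ, Z))), add(mul(Z, SSSZ), add(S^4(Z), S^4(Z))))
  →27  add(add(mul(Z, Z), mul(Z, mul(SSSZ, Z))), add(mul(Z, SSSZ), add(S^4(Z), S^4(Z))))
  →28  add(add(Z, mul(Z, mul(SSSZ, Z))), add(mul(Z, SSSZ), add(S^4(Z), S^4(Z))))
  →29  add(mul(Z, mul(SSSZ, Z)), add(mul(Z, SSSZ), add(S^4(Z), S^4(Z))))
  →30  add(Z, add(mul(Z, SSSZ), add(S^4(Z), S^4(Z))))
  →31  add(mul(Z, SSSZ), add(S^4(Z), S^4(Z)))
  →32  add(Z, add(S^4(Z), S^4(Z)))
  →33  add(S^4(Z), S^4(Z))
  →34  S(add(SSSZ, S^4(Z)))
  →35  S(S(add(SSZ, S^4(Z))))
  →36  S(S(S(add(SZ, S^4(Z)))))
  →37  S(S(S(S(add(Z, S^4(Z))))))
  →38  S^8(Z)

Answer: SAME — A ⇓ S^8(Z), B ⇓ S^8(Z)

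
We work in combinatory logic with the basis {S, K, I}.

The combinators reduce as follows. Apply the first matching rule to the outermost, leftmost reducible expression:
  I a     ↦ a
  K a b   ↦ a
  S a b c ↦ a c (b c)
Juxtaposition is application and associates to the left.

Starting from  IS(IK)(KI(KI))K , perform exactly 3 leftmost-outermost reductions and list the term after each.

  start: IS(IK)(KI(KI))K
  [1] S(IK)(KI(KI))K
  [2] IKK(KI(KI)K)
  [3] KK(KI(KI)K)

Answer: after 3 steps: KK(KI(KI)K)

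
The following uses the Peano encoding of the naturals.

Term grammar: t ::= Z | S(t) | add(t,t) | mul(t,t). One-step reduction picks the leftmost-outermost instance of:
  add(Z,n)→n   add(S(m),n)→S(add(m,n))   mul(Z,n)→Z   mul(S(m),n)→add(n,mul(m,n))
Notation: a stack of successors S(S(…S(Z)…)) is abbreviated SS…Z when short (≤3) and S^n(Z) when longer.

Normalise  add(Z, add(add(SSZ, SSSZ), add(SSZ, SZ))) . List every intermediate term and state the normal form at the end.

  start: add(Z, add(add(SSZ, SSSZ), add(SSZ, SZ)))
  →1  add(add(SSZ, SSSZ), add(SSZ, SZ))
  →2  add(S(add(SZ, SSSZ)), add(SSZ, SZ))
  →3  S(add(add(SZ, SSSZ), add(SSZ, SZ)))
  →4  S(add(S(add(Z, SSSZ)), add(SSZ, SZ)))
  →5  S(S(add(add(Z, SSSZ), add(SSZ, SZ))))
  →6  S(S(add(SSSZ, add(SSZ, SZ))))
  →7  S(S(S(add(SSZ, add(SSZ, SZ)))))
  →8  S(S(S(S(add(SZ, add(SSZ, SZ))))))
  →9  S(S(S(S(S(add(Z, add(SSZ, SZ)))))))
  →10  S(S(S(S(S(add(SSZ, SZ))))))
  →11  S(S(S(S(S(S(add(SZ, SZ)))))))
  →12  S(S(S(S(S(S(S(add(Z, SZ))))))))
  →13  S^8(Z)

Answer: normal form = S^8(Z)  (in 13 steps)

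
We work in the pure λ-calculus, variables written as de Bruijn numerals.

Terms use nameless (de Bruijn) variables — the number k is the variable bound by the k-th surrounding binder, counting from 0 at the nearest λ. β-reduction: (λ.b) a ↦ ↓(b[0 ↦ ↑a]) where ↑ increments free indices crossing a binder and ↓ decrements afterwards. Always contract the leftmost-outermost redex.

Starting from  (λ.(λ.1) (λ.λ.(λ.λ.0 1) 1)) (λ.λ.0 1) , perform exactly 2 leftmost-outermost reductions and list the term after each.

  start: (λ.(λ.1) (λ.λ.(λ.λ.0 1) 1)) (λ.λ.0 1)
  →1  (λ.λ.λ.0 1) (λ.λ.(λ.λ.0 1) 1)
  →2  λ.λ.0 1

Answer: after 2 steps: λ.λ.0 1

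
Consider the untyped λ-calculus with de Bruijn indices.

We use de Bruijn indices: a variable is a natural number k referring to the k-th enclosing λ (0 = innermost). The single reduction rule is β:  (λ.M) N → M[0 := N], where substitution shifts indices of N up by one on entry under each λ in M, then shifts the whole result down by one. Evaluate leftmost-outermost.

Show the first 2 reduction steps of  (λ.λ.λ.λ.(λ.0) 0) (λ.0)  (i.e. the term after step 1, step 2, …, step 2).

  start: (λ.λ.λ.λ.(λ.0) 0) (λ.0)
  [1] λ.λ.λ.(λ.0) 0
  [2] λ.λ.λ.0

Answer: after 2 steps: λ.λ.λ.0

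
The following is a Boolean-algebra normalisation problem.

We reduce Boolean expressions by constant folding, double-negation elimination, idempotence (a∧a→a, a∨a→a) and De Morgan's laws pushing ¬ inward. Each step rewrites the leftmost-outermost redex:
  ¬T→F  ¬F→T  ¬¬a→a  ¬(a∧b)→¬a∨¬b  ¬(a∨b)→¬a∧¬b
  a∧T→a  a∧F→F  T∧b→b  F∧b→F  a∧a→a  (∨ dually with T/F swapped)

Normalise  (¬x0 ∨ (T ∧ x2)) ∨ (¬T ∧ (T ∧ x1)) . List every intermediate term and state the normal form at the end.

  start: (¬x0 ∨ (T ∧ x2)) ∨ (¬T ∧ (T ∧ x1))
  →1  (¬x0 ∨ x2) ∨ (¬T ∧ (T ∧ x1))
  →2  (¬x0 ∨ x2) ∨ (F ∧ (T ∧ x1))
  →3  (¬x0 ∨ x2) ∨ F
  →4  ¬x0 ∨ x2

Answer: normal form = ¬x0 ∨ x2  (in 4 steps)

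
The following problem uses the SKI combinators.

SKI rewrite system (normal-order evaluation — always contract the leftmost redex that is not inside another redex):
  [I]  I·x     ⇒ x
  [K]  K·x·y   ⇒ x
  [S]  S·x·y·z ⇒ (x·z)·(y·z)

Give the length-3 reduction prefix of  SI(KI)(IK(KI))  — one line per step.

Answer: after 3 steps: K(KI)(KI(IK(KI)))

Working:
  start: SI(KI)(IK(KI))
  [1] I(IK(KI))(KI(IK(KI)))
  [2] IK(KI)(KI(IK(KI)))
  [3] K(KI)(KI(IK(KI)))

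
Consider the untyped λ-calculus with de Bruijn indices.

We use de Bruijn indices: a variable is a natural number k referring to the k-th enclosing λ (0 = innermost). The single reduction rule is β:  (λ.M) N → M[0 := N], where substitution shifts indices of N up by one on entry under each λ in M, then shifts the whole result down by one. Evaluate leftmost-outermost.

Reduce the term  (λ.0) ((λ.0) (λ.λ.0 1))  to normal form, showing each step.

Answer: normal form = λ.λ.0 1  (in 2 steps)

Working:
  start: (λ.0) ((λ.0) (λ.λ.0 1))
  step 1: (λ.0) (λ.λ.0 1)
  step 2: λ.λ.0 1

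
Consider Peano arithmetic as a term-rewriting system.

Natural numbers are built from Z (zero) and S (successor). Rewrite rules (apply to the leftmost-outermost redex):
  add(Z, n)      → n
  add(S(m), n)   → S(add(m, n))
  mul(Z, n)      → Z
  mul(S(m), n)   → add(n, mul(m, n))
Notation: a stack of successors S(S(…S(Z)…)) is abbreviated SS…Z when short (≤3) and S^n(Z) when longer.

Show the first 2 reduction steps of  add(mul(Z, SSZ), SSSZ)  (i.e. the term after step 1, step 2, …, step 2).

Answer: after 2 steps: SSSZ

Reduction:
  start: add(mul(Z, SSZ), SSSZ)
  [1] add(Z, SSSZ)
  [2] SSSZ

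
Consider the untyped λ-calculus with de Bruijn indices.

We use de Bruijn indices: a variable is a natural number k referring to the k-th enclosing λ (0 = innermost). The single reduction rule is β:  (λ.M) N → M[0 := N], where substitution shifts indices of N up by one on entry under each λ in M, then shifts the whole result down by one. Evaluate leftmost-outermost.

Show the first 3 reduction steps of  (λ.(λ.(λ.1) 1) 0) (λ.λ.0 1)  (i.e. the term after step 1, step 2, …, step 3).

  start: (λ.(λ.(λ.1) 1) 0) (λ.λ.0 1)
  →1  (λ.(λ.1) (λ.λ.0 1)) (λ.λ.0 1)
  →2  (λ.λ.λ.0 1) (λ.λ.0 1)
  →3  λ.λ.0 1

Answer: after 3 steps: λ.λ.0 1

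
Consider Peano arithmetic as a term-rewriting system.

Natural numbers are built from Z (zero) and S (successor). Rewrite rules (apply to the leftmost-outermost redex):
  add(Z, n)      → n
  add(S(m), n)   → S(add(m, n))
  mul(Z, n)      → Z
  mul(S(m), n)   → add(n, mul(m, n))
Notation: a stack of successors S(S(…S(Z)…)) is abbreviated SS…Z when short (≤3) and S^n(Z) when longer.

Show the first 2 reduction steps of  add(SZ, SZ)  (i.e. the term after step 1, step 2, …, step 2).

  start: add(SZ, SZ)
  →1  S(add(Z, SZ))
  →2  SSZ

Answer: after 2 steps: SSZ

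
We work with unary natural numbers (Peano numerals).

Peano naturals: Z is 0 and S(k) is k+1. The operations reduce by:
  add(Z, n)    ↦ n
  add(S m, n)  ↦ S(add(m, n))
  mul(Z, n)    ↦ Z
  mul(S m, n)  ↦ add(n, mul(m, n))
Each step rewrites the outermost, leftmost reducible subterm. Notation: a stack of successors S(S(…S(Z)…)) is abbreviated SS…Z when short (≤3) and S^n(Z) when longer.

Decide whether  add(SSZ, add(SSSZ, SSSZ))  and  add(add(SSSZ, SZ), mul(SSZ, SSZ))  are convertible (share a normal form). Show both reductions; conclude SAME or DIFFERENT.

Answer: SAME — A ⇓ S^8(Z), B ⇓ S^8(Z)

Working:
Term A:
  start: add(SSZ, add(SSSZ, SSSZ))
  →1  S(add(SZ, add(SSSZ, SSSZ)))
  →2  S(S(add(Z, add(SSSZ, SSSZ))))
  →3  S(S(add(SSSZ, SSSZ)))
  →4  S(S(S(add(SSZ, SSSZ))))
  →5  S(S(S(S(add(SZ, SSSZ)))))
  →6  S(S(S(S(S(add(Z, SSSZ))))))
  →7  S^8(Z)

Term B:
  start: add(add(SSSZ, SZ), mul(SSZ, SSZ))
  →1  add(S(add(SSZ, SZ)), mul(SSZ, SSZ))
  →2  S(add(add(SSZ, SZ), mul(SSZ, SSZ)))
  →3  S(add(S(add(SZ, SZ)), mul(SSZ, SSZ)))
  →4  S(S(add(add(SZ, SZ), mul(SSZ, SSZ))))
  →5  S(S(add(S(add(Z, SZ)), mul(SSZ, SSZ))))
  →6  S(S(S(add(add(Z, SZ), mul(SSZ, SSZ)))))
  →7  S(S(S(add(SZ, mul(SSZ, SSZ)))))
  →8  S(S(S(S(add(Z, mul(SSZ, SSZ))))))
  →9  S(S(S(S(mul(SSZ, SSZ)))))
  →10  S(S(S(S(add(SSZ, mul(SZ, SSZ))))))
  →11  S(S(S(S(S(add(SZ, mul(SZ, SSZ)))))))
  →12  S(S(S(S(S(S(add(Z, mul(SZ, SSZ))))))))
  →13  S(S(S(S(S(S(mul(SZ, SSZ)))))))
  →14  S(S(S(S(S(S(add(SSZ, mul(Z, SSZ))))))))
  →15  S(S(S(S(S(S(S(add(SZ, mul(Z, SSZ)))))))))
  →16  S(S(S(S(S(S(S(S(add(Z, mul(Z, SSZ))))))))))
  →17  S(S(S(S(S(S(S(S(mul(Z, SSZ)))))))))
  →18  S^8(Z)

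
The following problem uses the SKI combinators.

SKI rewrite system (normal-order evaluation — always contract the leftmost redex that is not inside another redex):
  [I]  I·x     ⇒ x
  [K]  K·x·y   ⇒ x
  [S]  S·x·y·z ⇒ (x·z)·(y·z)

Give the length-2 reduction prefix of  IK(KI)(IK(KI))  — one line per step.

Answer: after 2 steps: KI

Reduction:
  start: IK(KI)(IK(KI))
  [1] K(KI)(IK(KI))
  [2] KI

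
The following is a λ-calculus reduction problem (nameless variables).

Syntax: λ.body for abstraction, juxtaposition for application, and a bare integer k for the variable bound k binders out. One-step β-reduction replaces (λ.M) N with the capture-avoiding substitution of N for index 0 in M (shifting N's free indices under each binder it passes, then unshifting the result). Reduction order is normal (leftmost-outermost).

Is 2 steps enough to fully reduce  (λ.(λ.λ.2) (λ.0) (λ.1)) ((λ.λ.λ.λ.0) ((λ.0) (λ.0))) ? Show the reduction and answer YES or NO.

Answer: NO — after 2 steps the term is (λ.(λ.λ.λ.λ.0) ((λ.0) (λ.0))) (λ.(λ.λ.λ.λ.0) ((λ.0) (λ.0))), not yet normal

Working:
  start: (λ.(λ.λ.2) (λ.0) (λ.1)) ((λ.λ.λ.λ.0) ((λ.0) (λ.0)))
  step 1: (λ.λ.(λ.λ.λ.λ.0) ((λ.0) (λ.0))) (λ.0) (λ.(λ.λ.λ.λ.0) ((λ.0) (λ.0)))
  step 2: (λ.(λ.λ.λ.λ.0) ((λ.0) (λ.0))) (λ.(λ.λ.λ.λ.0) ((λ.0) (λ.0)))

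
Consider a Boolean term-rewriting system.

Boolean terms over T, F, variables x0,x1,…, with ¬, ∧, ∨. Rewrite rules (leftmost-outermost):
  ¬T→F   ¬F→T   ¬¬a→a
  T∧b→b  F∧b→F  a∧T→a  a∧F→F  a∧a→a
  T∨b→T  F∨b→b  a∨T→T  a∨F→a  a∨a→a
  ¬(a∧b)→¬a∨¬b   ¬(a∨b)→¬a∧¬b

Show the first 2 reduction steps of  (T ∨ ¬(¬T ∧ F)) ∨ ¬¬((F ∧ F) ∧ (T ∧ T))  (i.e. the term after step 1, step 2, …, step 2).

Answer: after 2 steps: T

Derivation:
  start: (T ∨ ¬(¬T ∧ F)) ∨ ¬¬((F ∧ F) ∧ (T ∧ T))
  →1  T ∨ ¬¬((F ∧ F) ∧ (T ∧ T))
  →2  T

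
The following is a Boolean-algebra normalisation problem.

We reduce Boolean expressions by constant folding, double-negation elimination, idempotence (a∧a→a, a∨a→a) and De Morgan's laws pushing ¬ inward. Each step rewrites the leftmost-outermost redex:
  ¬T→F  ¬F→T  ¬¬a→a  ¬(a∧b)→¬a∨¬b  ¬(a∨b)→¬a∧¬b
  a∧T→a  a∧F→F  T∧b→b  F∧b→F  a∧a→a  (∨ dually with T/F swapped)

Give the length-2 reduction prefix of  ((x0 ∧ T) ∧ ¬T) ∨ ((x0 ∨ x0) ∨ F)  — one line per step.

  start: ((x0 ∧ T) ∧ ¬T) ∨ ((x0 ∨ x0) ∨ F)
  →1  (x0 ∧ ¬T) ∨ ((x0 ∨ x0) ∨ F)
  →2  (x0 ∧ F) ∨ ((x0 ∨ x0) ∨ F)

Answer: after 2 steps: (x0 ∧ F) ∨ ((x0 ∨ x0) ∨ F)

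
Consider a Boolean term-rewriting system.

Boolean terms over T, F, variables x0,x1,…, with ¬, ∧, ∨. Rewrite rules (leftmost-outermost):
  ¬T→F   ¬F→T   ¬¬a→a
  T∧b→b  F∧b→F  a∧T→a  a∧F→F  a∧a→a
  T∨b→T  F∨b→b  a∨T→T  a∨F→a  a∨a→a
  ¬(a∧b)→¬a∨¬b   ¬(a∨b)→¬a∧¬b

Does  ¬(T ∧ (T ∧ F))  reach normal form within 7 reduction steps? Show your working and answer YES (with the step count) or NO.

  start: ¬(T ∧ (T ∧ F))
  step 1: ¬T ∨ ¬(T ∧ F)
  step 2: F ∨ ¬(T ∧ F)
  step 3: ¬(T ∧ F)
  step 4: ¬T ∨ ¬F
  step 5: F ∨ ¬F
  step 6: ¬F
  step 7: T

Answer: YES — reaches normal form T in 7 ≤ 7 steps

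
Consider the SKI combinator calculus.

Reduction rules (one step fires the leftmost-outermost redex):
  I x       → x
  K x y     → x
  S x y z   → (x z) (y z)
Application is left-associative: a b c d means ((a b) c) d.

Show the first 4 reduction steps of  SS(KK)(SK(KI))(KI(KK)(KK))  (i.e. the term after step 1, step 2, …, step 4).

  start: SS(KK)(SK(KI))(KI(KK)(KK))
  step 1: S(SK(KI))(KK(SK(KI)))(KI(KK)(KK))
  step 2: SK(KI)(KI(KK)(KK))(KK(SK(KI))(KI(KK)(KK)))
  step 3: K(KI(KK)(KK))(KI(KI(KK)(KK)))(KK(SK(KI))(KI(KK)(KK)))
  step 4: KI(KK)(KK)(KK(SK(KI))(KI(KK)(KK)))

Answer: after 4 steps: KI(KK)(KK)(KK(SK(KI))(KI(KK)(KK)))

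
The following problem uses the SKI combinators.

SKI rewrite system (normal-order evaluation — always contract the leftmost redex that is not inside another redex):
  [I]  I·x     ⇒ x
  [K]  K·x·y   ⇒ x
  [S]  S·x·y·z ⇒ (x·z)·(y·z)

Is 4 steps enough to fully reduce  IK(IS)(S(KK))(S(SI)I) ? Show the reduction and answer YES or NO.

  start: IK(IS)(S(KK))(S(SI)I)
  [1] K(IS)(S(KK))(S(SI)I)
  [2] IS(S(SI)I)
  [3] S(S(SI)I)

Answer: YES — reaches normal form S(S(SI)I) in 3 ≤ 4 steps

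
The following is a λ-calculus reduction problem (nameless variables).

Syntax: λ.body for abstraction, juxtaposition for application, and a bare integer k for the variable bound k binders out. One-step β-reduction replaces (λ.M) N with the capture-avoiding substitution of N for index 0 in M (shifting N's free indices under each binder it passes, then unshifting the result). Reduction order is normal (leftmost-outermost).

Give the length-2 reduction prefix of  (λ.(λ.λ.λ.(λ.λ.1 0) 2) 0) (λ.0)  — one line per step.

Answer: after 2 steps: λ.λ.(λ.λ.1 0) (λ.0)

Derivation:
  start: (λ.(λ.λ.λ.(λ.λ.1 0) 2) 0) (λ.0)
  →1  (λ.λ.λ.(λ.λ.1 0) 2) (λ.0)
  →2  λ.λ.(λ.λ.1 0) (λ.0)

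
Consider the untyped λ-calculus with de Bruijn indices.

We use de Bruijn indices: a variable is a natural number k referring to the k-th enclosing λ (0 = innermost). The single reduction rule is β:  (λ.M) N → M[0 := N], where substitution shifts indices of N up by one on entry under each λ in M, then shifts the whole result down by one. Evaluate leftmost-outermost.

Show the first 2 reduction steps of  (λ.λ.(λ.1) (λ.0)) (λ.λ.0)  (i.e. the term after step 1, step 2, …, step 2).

Answer: after 2 steps: λ.0

Working:
  start: (λ.λ.(λ.1) (λ.0)) (λ.λ.0)
  [1] λ.(λ.1) (λ.0)
  [2] λ.0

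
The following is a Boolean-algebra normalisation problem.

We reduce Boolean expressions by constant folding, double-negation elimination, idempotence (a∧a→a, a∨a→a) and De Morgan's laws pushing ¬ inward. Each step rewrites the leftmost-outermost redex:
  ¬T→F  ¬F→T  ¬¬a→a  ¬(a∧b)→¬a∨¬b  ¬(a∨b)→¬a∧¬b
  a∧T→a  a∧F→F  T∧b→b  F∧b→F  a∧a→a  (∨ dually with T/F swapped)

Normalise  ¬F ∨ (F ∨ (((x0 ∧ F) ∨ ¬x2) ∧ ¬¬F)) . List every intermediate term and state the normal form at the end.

  start: ¬F ∨ (F ∨ (((x0 ∧ F) ∨ ¬x2) ∧ ¬¬F))
  →1  T ∨ (F ∨ (((x0 ∧ F) ∨ ¬x2) ∧ ¬¬F))
  →2  T

Answer: normal form = T  (in 2 steps)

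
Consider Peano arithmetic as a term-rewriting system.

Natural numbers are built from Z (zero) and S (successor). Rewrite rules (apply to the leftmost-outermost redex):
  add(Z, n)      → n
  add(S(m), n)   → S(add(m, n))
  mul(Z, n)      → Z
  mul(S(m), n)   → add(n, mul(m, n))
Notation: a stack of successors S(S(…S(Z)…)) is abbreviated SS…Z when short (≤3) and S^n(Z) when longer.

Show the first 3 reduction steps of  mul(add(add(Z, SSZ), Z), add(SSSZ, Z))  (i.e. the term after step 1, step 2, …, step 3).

Answer: after 3 steps: add(add(SSSZ, Z), mul(add(SZ, Z), add(SSSZ, Z)))

Reduction:
  start: mul(add(add(Z, SSZ), Z), add(SSSZ, Z))
  step 1: mul(add(SSZ, Z), add(SSSZ, Z))
  step 2: mul(S(add(SZ, Z)), add(SSSZ, Z))
  step 3: add(add(SSSZ, Z), mul(add(SZ, Z), add(SSSZ, Z)))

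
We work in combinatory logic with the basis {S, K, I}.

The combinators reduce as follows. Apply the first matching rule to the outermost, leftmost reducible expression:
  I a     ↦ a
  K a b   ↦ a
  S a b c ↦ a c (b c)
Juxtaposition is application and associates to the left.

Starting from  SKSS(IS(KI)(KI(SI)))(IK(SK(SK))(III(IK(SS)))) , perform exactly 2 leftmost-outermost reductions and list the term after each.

Answer: after 2 steps: S(IS(KI)(KI(SI)))(IK(SK(SK))(III(IK(SS))))

Working:
  start: SKSS(IS(KI)(KI(SI)))(IK(SK(SK))(III(IK(SS))))
  [1] KS(SS)(IS(KI)(KI(SI)))(IK(SK(SK))(III(IK(SS))))
  [2] S(IS(KI)(KI(SI)))(IK(SK(SK))(III(IK(SS))))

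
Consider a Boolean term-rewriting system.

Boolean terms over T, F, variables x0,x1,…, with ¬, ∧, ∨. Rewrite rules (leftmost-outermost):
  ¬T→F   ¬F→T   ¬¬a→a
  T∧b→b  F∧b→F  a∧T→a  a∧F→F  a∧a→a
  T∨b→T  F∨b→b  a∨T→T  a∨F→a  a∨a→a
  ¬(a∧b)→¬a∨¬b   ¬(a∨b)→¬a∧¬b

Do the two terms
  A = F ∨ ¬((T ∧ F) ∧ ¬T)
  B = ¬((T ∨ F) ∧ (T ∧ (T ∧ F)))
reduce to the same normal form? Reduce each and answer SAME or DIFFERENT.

Term A:
  start: F ∨ ¬((T ∧ F) ∧ ¬T)
  step 1: ¬((T ∧ F) ∧ ¬T)
  step 2: ¬(T ∧ F) ∨ ¬¬T
  step 3: (¬T ∨ ¬F) ∨ ¬¬T
  step 4: (F ∨ ¬F) ∨ ¬¬T
  step 5: ¬F ∨ ¬¬T
  step 6: T ∨ ¬¬T
  step 7: T

Term B:
  start: ¬((T ∨ F) ∧ (T ∧ (T ∧ F)))
  step 1: ¬(T ∨ F) ∨ ¬(T ∧ (T ∧ F))
  step 2: (¬T ∧ ¬F) ∨ ¬(T ∧ (T ∧ F))
  step 3: (F ∧ ¬F) ∨ ¬(T ∧ (T ∧ F))
  step 4: F ∨ ¬(T ∧ (T ∧ F))
  step 5: ¬(T ∧ (T ∧ F))
  step 6: ¬T ∨ ¬(T ∧ F)
  step 7: F ∨ ¬(T ∧ F)
  step 8: ¬(T ∧ F)
  step 9: ¬T ∨ ¬F
  step 10: F ∨ ¬F
  step 11: ¬F
  step 12: T

Answer: SAME — A ⇓ T, B ⇓ T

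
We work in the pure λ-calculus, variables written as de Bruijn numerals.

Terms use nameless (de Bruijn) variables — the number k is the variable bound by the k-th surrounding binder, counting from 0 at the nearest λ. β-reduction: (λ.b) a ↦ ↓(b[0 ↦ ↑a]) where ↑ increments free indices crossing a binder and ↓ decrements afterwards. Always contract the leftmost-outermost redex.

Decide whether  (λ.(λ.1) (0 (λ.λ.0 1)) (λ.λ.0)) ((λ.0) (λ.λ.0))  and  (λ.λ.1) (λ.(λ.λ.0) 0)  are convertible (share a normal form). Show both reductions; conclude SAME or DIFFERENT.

Term A:
  start: (λ.(λ.1) (0 (λ.λ.0 1)) (λ.λ.0)) ((λ.0) (λ.λ.0))
  [1] (λ.(λ.0) (λ.λ.0)) ((λ.0) (λ.λ.0) (λ.λ.0 1)) (λ.λ.0)
  [2] (λ.0) (λ.λ.0) (λ.λ.0)
  [3] (λ.λ.0) (λ.λ.0)
  [4] λ.0

Term B:
  start: (λ.λ.1) (λ.(λ.λ.0) 0)
  [1] λ.λ.(λ.λ.0) 0
  [2] λ.λ.λ.0

Answer: DIFFERENT — A ⇓ λ.0, B ⇓ λ.λ.λ.0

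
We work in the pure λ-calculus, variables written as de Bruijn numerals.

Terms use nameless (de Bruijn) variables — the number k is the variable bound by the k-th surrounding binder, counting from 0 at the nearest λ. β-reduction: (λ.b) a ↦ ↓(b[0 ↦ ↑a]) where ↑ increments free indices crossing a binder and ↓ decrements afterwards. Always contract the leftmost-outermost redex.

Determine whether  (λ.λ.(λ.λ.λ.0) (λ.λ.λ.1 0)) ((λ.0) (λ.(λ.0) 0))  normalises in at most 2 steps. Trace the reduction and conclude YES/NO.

Answer: YES — reaches normal form λ.λ.λ.0 in 2 ≤ 2 steps

Reduction:
  start: (λ.λ.(λ.λ.λ.0) (λ.λ.λ.1 0)) ((λ.0) (λ.(λ.0) 0))
  [1] λ.(λ.λ.λ.0) (λ.λ.λ.1 0)
  [2] λ.λ.λ.0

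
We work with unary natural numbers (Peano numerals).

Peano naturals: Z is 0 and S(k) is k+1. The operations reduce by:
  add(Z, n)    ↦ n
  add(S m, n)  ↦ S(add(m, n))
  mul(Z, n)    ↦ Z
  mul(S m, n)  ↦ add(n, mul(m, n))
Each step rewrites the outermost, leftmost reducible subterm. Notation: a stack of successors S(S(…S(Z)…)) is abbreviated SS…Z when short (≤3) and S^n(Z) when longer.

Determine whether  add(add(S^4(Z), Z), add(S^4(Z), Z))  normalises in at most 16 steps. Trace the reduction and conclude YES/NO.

  start: add(add(S^4(Z), Z), add(S^4(Z), Z))
  [1] add(S(add(SSSZ, Z)), add(S^4(Z), Z))
  [2] S(add(add(SSSZ, Z), add(S^4(Z), Z)))
  [3] S(add(S(add(SSZ, Z)), add(S^4(Z), Z)))
  [4] S(S(add(add(SSZ, Z), add(S^4(Z), Z))))
  [5] S(S(add(S(add(SZ, Z)), add(S^4(Z), Z))))
  [6] S(S(S(add(add(SZ, Z), add(S^4(Z), Z)))))
  [7] S(S(S(add(S(add(Z, Z)), add(S^4(Z), Z)))))
  [8] S(S(S(S(add(add(Z, Z), add(S^4(Z), Z))))))
  [9] S(S(S(S(add(Z, add(S^4(Z), Z))))))
  [10] S(S(S(S(add(S^4(Z), Z)))))
  [11] S(S(S(S(S(add(SSSZ, Z))))))
  [12] S(S(S(S(S(S(add(SSZ, Z)))))))
  [13] S(S(S(S(S(S(S(add(SZ, Z))))))))
  [14] S(S(S(S(S(S(S(S(add(Z, Z)))))))))
  [15] S^8(Z)

Answer: YES — reaches normal form S^8(Z) in 15 ≤ 16 steps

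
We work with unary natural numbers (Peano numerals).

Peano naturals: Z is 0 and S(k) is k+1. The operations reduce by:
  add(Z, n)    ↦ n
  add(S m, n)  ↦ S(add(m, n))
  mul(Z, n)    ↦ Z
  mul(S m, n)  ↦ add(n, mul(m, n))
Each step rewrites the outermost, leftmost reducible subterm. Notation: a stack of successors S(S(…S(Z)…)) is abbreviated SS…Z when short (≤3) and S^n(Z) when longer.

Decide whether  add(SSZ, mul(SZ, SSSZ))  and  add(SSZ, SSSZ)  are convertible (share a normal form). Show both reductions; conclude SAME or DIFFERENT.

Term A:
  start: add(SSZ, mul(SZ, SSSZ))
  [1] S(add(SZ, mul(SZ, SSSZ)))
  [2] S(S(add(Z, mul(SZ, SSSZ))))
  [3] S(S(mul(SZ, SSSZ)))
  [4] S(S(add(SSSZ, mul(Z, SSSZ))))
  [5] S(S(S(add(SSZ, mul(Z, SSSZ)))))
  [6] S(S(S(S(add(SZ, mul(Z, SSSZ))))))
  [7] S(S(S(S(S(add(Z, mul(Z, SSSZ)))))))
  [8] S(S(S(S(S(mul(Z, SSSZ))))))
  [9] S^5(Z)

Term B:
  start: add(SSZ, SSSZ)
  [1] S(add(SZ, SSSZ))
  [2] S(S(add(Z, SSSZ)))
  [3] S^5(Z)

Answer: SAME — A ⇓ S^5(Z), B ⇓ S^5(Z)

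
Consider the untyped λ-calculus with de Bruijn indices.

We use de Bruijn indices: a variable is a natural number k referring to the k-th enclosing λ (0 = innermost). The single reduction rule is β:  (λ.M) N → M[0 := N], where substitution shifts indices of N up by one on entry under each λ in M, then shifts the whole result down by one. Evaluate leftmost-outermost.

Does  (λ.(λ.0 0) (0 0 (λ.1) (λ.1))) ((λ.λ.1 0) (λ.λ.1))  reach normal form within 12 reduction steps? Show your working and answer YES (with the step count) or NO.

Answer: YES — reaches normal form λ.λ.λ.1 in 12 ≤ 12 steps

Reduction:
  start: (λ.(λ.0 0) (0 0 (λ.1) (λ.1))) ((λ.λ.1 0) (λ.λ.1))
  step 1: (λ.0 0) ((λ.λ.1 0) (λ.λ.1) ((λ.λ.1 0) (λ.λ.1)) (λ.(λ.λ.1 0) (λ.λ.1)) (λ.(λ.λ.1 0) (λ.λ.1)))
  step 2: (λ.λ.1 0) (λ.λ.1) ((λ.λ.1 0) (λ.λ.1)) (λ.(λ.λ.1 0) (λ.λ.1)) (λ.(λ.λ.1 0) (λ.λ.1)) ((λ.λ.1 0) (λ.λ.1) ((λ.λ.1 0) (λ.λ.1)) (λ.(λ.λ.1 0) (λ.λ.1)) (λ.(λ.λ.1 0) (λ.λ.1)))
  step 3: (λ.(λ.λ.1) 0) ((λ.λ.1 0) (λ.λ.1)) (λ.(λ.λ.1 0) (λ.λ.1)) (λ.(λ.λ.1 0) (λ.λ.1)) ((λ.λ.1 0) (λ.λ.1) ((λ.λ.1 0) (λ.λ.1)) (λ.(λ.λ.1 0) (λ.λ.1)) (λ.(λ.λ.1 0) (λ.λ.1)))
  step 4: (λ.λ.1) ((λ.λ.1 0) (λ.λ.1)) (λ.(λ.λ.1 0) (λ.λ.1)) (λ.(λ.λ.1 0) (λ.λ.1)) ((λ.λ.1 0) (λ.λ.1) ((λ.λ.1 0) (λ.λ.1)) (λ.(λ.λ.1 0) (λ.λ.1)) (λ.(λ.λ.1 0) (λ.λ.1)))
  step 5: (λ.(λ.λ.1 0) (λ.λ.1)) (λ.(λ.λ.1 0) (λ.λ.1)) (λ.(λ.λ.1 0) (λ.λ.1)) ((λ.λ.1 0) (λ.λ.1) ((λ.λ.1 0) (λ.λ.1)) (λ.(λ.λ.1 0) (λ.λ.1)) (λ.(λ.λ.1 0) (λ.λ.1)))
  step 6: (λ.λ.1 0) (λ.λ.1) (λ.(λ.λ.1 0) (λ.λ.1)) ((λ.λ.1 0) (λ.λ.1) ((λ.λ.1 0) (λ.λ.1)) (λ.(λ.λ.1 0) (λ.λ.1)) (λ.(λ.λ.1 0) (λ.λ.1)))
  step 7: (λ.(λ.λ.1) 0) (λ.(λ.λ.1 0) (λ.λ.1)) ((λ.λ.1 0) (λ.λ.1) ((λ.λ.1 0) (λ.λ.1)) (λ.(λ.λ.1 0) (λ.λ.1)) (λ.(λ.λ.1 0) (λ.λ.1)))
  step 8: (λ.λ.1) (λ.(λ.λ.1 0) (λ.λ.1)) ((λ.λ.1 0) (λ.λ.1) ((λ.λ.1 0) (λ.λ.1)) (λ.(λ.λ.1 0) (λ.λ.1)) (λ.(λ.λ.1 0) (λ.λ.1)))
  step 9: (λ.λ.(λ.λ.1 0) (λ.λ.1)) ((λ.λ.1 0) (λ.λ.1) ((λ.λ.1 0) (λ.λ.1)) (λ.(λ.λ.1 0) (λ.λ.1)) (λ.(λ.λ.1 0) (λ.λ.1)))
  step 10: λ.(λ.λ.1 0) (λ.λ.1)
  step 11: λ.λ.(λ.λ.1) 0
  step 12: λ.λ.λ.1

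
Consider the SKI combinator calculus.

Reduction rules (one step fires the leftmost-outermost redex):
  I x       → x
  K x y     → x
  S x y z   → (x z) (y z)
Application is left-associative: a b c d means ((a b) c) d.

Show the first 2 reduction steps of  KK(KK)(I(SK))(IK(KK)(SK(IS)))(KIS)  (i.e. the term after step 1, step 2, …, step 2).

  start: KK(KK)(I(SK))(IK(KK)(SK(IS)))(KIS)
  step 1: K(I(SK))(IK(KK)(SK(IS)))(KIS)
  step 2: I(SK)(KIS)

Answer: after 2 steps: I(SK)(KIS)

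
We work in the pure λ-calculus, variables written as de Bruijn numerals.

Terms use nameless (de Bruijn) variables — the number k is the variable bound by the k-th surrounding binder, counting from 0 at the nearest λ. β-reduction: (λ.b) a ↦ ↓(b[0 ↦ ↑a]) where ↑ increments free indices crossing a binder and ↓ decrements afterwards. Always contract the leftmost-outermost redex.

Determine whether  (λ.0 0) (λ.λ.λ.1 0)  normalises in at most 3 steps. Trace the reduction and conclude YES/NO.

  start: (λ.0 0) (λ.λ.λ.1 0)
  [1] (λ.λ.λ.1 0) (λ.λ.λ.1 0)
  [2] λ.λ.1 0

Answer: YES — reaches normal form λ.λ.1 0 in 2 ≤ 3 steps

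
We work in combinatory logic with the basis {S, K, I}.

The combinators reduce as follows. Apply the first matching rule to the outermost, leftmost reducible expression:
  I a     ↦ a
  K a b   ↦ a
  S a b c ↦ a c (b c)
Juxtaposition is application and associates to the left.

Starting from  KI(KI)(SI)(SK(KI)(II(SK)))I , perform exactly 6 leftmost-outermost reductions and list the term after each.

Answer: after 6 steps: K(II(SK))(KI(II(SK)))I

Working:
  start: KI(KI)(SI)(SK(KI)(II(SK)))I
  [1] I(SI)(SK(KI)(II(SK)))I
  [2] SI(SK(KI)(II(SK)))I
  [3] II(SK(KI)(II(SK))I)
  [4] I(SK(KI)(II(SK))I)
  [5] SK(KI)(II(SK))I
  [6] K(II(SK))(KI(II(SK)))I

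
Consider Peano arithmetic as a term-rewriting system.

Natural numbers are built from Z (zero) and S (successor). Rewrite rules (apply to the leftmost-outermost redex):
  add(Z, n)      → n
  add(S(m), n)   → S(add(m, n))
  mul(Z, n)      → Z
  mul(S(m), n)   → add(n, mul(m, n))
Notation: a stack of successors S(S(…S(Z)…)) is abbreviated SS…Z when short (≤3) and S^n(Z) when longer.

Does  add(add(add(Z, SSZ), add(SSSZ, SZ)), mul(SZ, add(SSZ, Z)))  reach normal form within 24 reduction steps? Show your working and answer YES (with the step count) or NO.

  start: add(add(add(Z, SSZ), add(SSSZ, SZ)), mul(SZ, add(SSZ, Z)))
  [1] add(add(SSZ, add(SSSZ, SZ)), mul(SZ, add(SSZ, Z)))
  [2] add(S(add(SZ, add(SSSZ, SZ))), mul(SZ, add(SSZ, Z)))
  [3] S(add(add(SZ, add(SSSZ, SZ)), mul(SZ, add(SSZ, Z))))
  [4] S(add(S(add(Z, add(SSSZ, SZ))), mul(SZ, add(SSZ, Z))))
  [5] S(S(add(add(Z, add(SSSZ, SZ)), mul(SZ, add(SSZ, Z)))))
  [6] S(S(add(add(SSSZ, SZ), mul(SZ, add(SSZ, Z)))))
  [7] S(S(add(S(add(SSZ, SZ)), mul(SZ, add(SSZ, Z)))))
  [8] S(S(S(add(add(SSZ, SZ), mul(SZ, add(SSZ, Z))))))
  [9] S(S(S(add(S(add(SZ, SZ)), mul(SZ, add(SSZ, Z))))))
  [10] S(S(S(S(add(add(SZ, SZ), mul(SZ, add(SSZ, Z)))))))
  [11] S(S(S(S(add(S(add(Z, SZ)), mul(SZ, add(SSZ, Z)))))))
  [12] S(S(S(S(S(add(add(Z, SZ), mul(SZ, add(SSZ, Z))))))))
  [13] S(S(S(S(S(add(SZ, mul(SZ, add(SSZ, Z))))))))
  [14] S(S(S(S(S(S(add(Z, mul(SZ, add(SSZ, Z)))))))))
  [15] S(S(S(S(S(S(mul(SZ, add(SSZ, Z))))))))
  [16] S(S(S(S(S(S(add(add(SSZ, Z), mul(Z, add(SSZ, Z)))))))))
  [17] S(S(S(S(S(S(add(S(add(SZ, Z)), mul(Z, add(SSZ, Z)))))))))
  [18] S(S(S(S(S(S(S(add(add(SZ, Z), mul(Z, add(SSZ, Z))))))))))
  [19] S(S(S(S(S(S(S(add(S(add(Z, Z)), mul(Z, add(SSZ, Z))))))))))
  [20] S(S(S(S(S(S(S(S(add(add(Z, Z), mul(Z, add(SSZ, Z)))))))))))
  [21] S(S(S(S(S(S(S(S(add(Z, mul(Z, add(SSZ, Z)))))))))))
  [22] S(S(S(S(S(S(S(S(mul(Z, add(SSZ, Z))))))))))
  [23] S^8(Z)

Answer: YES — reaches normal form S^8(Z) in 23 ≤ 24 steps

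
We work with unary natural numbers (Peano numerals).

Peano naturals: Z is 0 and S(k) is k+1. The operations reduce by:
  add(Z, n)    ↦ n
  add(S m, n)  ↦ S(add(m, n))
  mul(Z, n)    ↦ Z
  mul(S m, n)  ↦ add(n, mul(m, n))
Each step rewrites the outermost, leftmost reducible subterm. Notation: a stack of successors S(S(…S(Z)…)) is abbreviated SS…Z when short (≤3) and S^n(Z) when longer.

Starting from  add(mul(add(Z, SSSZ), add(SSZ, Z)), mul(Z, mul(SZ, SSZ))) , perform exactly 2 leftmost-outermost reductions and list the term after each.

  start: add(mul(add(Z, SSSZ), add(SSZ, Z)), mul(Z, mul(SZ, SSZ)))
  [1] add(mul(SSSZ, add(SSZ, Z)), mul(Z, mul(SZ, SSZ)))
  [2] add(add(add(SSZ, Z), mul(SSZ, add(SSZ, Z))), mul(Z, mul(SZ, SSZ)))

Answer: after 2 steps: add(add(add(SSZ, Z), mul(SSZ, add(SSZ, Z))), mul(Z, mul(SZ, SSZ)))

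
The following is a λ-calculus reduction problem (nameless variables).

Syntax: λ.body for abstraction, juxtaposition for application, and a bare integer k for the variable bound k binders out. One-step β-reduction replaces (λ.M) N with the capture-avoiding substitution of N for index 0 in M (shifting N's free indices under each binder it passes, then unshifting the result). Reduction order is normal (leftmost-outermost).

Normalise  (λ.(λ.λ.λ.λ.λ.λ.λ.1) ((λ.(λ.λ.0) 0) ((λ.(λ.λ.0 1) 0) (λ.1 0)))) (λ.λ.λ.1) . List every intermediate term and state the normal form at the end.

  start: (λ.(λ.λ.λ.λ.λ.λ.λ.1) ((λ.(λ.λ.0) 0) ((λ.(λ.λ.0 1) 0) (λ.1 0)))) (λ.λ.λ.1)
  →1  (λ.λ.λ.λ.λ.λ.λ.1) ((λ.(λ.λ.0) 0) ((λ.(λ.λ.0 1) 0) (λ.(λ.λ.λ.1) 0)))
  →2  λ.λ.λ.λ.λ.λ.1

Answer: normal form = λ.λ.λ.λ.λ.λ.1  (in 2 steps)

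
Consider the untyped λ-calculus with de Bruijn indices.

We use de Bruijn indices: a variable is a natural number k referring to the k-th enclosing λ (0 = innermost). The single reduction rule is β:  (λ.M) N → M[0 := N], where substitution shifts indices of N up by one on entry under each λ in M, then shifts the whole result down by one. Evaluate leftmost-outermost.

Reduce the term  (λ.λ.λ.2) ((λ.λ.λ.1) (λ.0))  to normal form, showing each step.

Answer: normal form = λ.λ.λ.λ.1  (in 2 steps)

Working:
  start: (λ.λ.λ.2) ((λ.λ.λ.1) (λ.0))
  →1  λ.λ.(λ.λ.λ.1) (λ.0)
  →2  λ.λ.λ.λ.1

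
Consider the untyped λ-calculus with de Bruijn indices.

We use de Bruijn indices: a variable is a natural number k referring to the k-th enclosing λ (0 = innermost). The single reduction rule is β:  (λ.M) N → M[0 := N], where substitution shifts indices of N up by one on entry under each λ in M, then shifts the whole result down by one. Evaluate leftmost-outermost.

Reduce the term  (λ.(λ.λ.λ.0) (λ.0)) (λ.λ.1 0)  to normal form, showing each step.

  start: (λ.(λ.λ.λ.0) (λ.0)) (λ.λ.1 0)
  →1  (λ.λ.λ.0) (λ.0)
  →2  λ.λ.0

Answer: normal form = λ.λ.0  (in 2 steps)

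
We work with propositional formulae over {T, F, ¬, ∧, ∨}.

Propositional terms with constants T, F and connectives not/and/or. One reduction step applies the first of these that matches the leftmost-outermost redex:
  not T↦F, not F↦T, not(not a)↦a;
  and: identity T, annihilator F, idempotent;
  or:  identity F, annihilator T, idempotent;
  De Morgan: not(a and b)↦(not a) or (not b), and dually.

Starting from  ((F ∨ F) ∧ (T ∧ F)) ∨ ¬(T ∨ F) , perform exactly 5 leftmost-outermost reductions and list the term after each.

  start: ((F ∨ F) ∧ (T ∧ F)) ∨ ¬(T ∨ F)
  [1] (F ∧ (T ∧ F)) ∨ ¬(T ∨ F)
  [2] F ∨ ¬(T ∨ F)
  [3] ¬(T ∨ F)
  [4] ¬T ∧ ¬F
  [5] F ∧ ¬F

Answer: after 5 steps: F ∧ ¬F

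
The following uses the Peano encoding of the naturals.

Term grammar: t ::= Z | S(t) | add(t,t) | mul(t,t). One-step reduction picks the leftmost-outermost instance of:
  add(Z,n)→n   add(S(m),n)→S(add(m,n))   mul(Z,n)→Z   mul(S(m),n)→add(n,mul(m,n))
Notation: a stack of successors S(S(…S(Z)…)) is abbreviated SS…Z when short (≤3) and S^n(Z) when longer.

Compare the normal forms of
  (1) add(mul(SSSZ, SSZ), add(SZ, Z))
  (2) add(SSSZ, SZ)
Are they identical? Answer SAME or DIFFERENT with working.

Answer: DIFFERENT — A ⇓ S^7(Z), B ⇓ S^4(Z)

Reduction:
Term A:
  start: add(mul(SSSZ, SSZ), add(SZ, Z))
  →1  add(add(SSZ, mul(SSZ, SSZ)), add(SZ, Z))
  →2  add(S(add(SZ, mul(SSZ, SSZ))), add(SZ, Z))
  →3  S(add(add(SZ, mul(SSZ, SSZ)), add(SZ, Z)))
  →4  S(add(S(add(Z, mul(SSZ, SSZ))), add(SZ, Z)))
  →5  S(S(add(add(Z, mul(SSZ, SSZ)), add(SZ, Z))))
  →6  S(S(add(mul(SSZ, SSZ), add(SZ, Z))))
  →7  S(S(add(add(SSZ, mul(SZ, SSZ)), add(SZ, Z))))
  →8  S(S(add(S(add(SZ, mul(SZ, SSZ))), add(SZ, Z))))
  →9  S(S(S(add(add(SZ, mul(SZ, SSZ)), add(SZ, Z)))))
  →10  S(S(S(add(S(add(Z, mul(SZ, SSZ))), add(SZ, Z)))))
  →11  S(S(S(S(add(add(Z, mul(SZ, SSZ)), add(SZ, Z))))))
  →12  S(S(S(S(add(mul(SZ, SSZ), add(SZ, Z))))))
  →13  S(S(S(S(add(add(SSZ, mul(Z, SSZ)), add(SZ, Z))))))
  →14  S(S(S(S(add(S(add(SZ, mul(Z, SSZ))), add(SZ, Z))))))
  →15  S(S(S(S(S(add(add(SZ, mul(Z, SSZ)), add(SZ, Z)))))))
  →16  S(S(S(S(S(add(S(add(Z, mul(Z, SSZ))), add(SZ, Z)))))))
  →17  S(S(S(S(S(S(add(add(Z, mul(Z, SSZ)), add(SZ, Z))))))))
  →18  S(S(S(S(S(S(add(mul(Z, SSZ), add(SZ, Z))))))))
  →19  S(S(S(S(S(S(add(Z, add(SZ, Z))))))))
  →20  S(S(S(S(S(S(add(SZ, Z)))))))
  →21  S(S(S(S(S(S(S(add(Z, Z))))))))
  →22  S^7(Z)

Term B:
  start: add(SSSZ, SZ)
  →1  S(add(SSZ, SZ))
  →2  S(S(add(SZ, SZ)))
  →3  S(S(S(add(Z, SZ))))
  →4  S^4(Z)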